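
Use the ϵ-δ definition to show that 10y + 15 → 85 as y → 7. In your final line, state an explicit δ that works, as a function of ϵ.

δ = ϵ/10

Let ϵ > 0. We need δ > 0 so that 0 < |y − 7| < δ implies |(10y + 15) − 85| < ϵ.
|(10y + 15) − 85| = |10y - 70| = 10|y − 7|.
So 10|y − 7| < ϵ exactly when |y − 7| < ϵ/10.
Choosing δ = ϵ/10 gives |(10y + 15) − 85| = 10|y − 7| < ϵ whenever |y − 7| < δ.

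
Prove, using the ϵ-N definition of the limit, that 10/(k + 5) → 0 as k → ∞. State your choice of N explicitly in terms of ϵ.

Let ϵ > 0 be given. For k ≥ 1, |10/(k + 5) − 0| = 10/(k + 5) ≤ 10/k.
We need 10/k < ϵ, i.e. k > 10/ϵ.
Take N = 10/ϵ. If k > N then |10/(k + 5)| ≤ 10/k < ϵ.

N = 10/ϵ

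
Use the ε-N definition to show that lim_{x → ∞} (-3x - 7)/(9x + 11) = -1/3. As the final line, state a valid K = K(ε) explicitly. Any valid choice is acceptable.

Fix ε > 0. We seek K > 0 such that x > K implies |(-3x - 7)/(9x + 11) + 1/3| < ε.
(-3x - 7)/(9x + 11) + 1/3 = (9(-3x - 7) − (-3)(9x + 11)) / (9(9x + 11)) = -30/(9(9x + 11)).
For x > 0 we have 9x + 11 > 9x, so |(-3x - 7)/(9x + 11) + 1/3| = 30/(9(9x + 11)) < 30/(9·9x) = (10/27)/x.
Thus |(-3x - 7)/(9x + 11) + 1/3| < ε whenever x > (10/27)/ε.
Take K = (10/27)/ε. If x > K then |(-3x - 7)/(9x + 11) + 1/3| < (10/27)/x < ε.

K = (10/27)/ε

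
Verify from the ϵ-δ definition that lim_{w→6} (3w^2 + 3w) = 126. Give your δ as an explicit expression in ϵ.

Suppose ϵ > 0. We want δ > 0 such that 0 < |w − 6| < δ implies |(3w^2 + 3w) − 126| < ϵ.
(3w^2 + 3w) − 126 = 3w^2 + 3w - 126 = (w − 6)(3w + 21).
So |(3w^2 + 3w) − 126| = |w − 6|·|3w + 21|.
Require δ ≤ 2. Then |w − 6| < 2 gives |w| < 8, and by the triangle inequality |3w + 21| ≤ 3·8 + 21 = 45.
Hence |(3w^2 + 3w) − 126| ≤ 45|w − 6| < ϵ provided |w − 6| < ϵ/45.
Take δ = min(2, ϵ/45). Then 0 < |w − 6| < δ gives both |w − 6| < 2 and |w − 6| < ϵ/45, so |(3w^2 + 3w) − 126| < ϵ.

δ = min(2, ϵ/45)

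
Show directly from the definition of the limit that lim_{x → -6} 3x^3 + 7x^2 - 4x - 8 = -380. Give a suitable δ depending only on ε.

Let ε > 0 be given. We want δ > 0 such that 0 < |x + 6| < δ implies |(3x^3 + 7x^2 - 4x - 8) + 380| < ε.
(3x^3 + 7x^2 - 4x - 8) + 380 = 3x^3 + 7x^2 - 4x + 372 = (x + 6)(3x^2 - 11x + 62).
So |(3x^3 + 7x^2 - 4x - 8) + 380| = |x + 6|·|3x^2 - 11x + 62|.
Require δ ≤ 1. Then |x + 6| < 1 gives |x| < 7, and by the triangle inequality |3x^2 - 11x + 62| ≤ 3·7^2 + 11·7 + 62 = 286.
Hence |(3x^3 + 7x^2 - 4x - 8) + 380| ≤ 286|x + 6| < ε provided |x + 6| < ε/286.
Take δ = min(1, ε/286). Then 0 < |x + 6| < δ gives both |x + 6| < 1 and |x + 6| < ε/286, so |(3x^3 + 7x^2 - 4x - 8) + 380| < ε.

δ = min(1, ε/286)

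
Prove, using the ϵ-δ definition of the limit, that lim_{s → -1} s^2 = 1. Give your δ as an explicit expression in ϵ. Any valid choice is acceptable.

Let ϵ > 0. We seek δ > 0 with 0 < |s + 1| < δ ⇒ |s^2 − 1| < ϵ.
Factor: s^2 − 1 = (s + 1)(s - 1), so |s^2 − 1| = |s + 1|·|s - 1|.
Impose δ ≤ 1 so that |s| < 2; then |s - 1| ≤ 3.
Hence |s^2 − 1| ≤ 3|s + 1|, which is < ϵ once |s + 1| < ϵ/3.
Take δ = min(1, ϵ/3). If 0 < |s + 1| < δ then both bounds hold and |s^2 − 1| ≤ 3|s + 1| < 3·(ϵ/3) = ϵ.

δ = min(1, ϵ/3)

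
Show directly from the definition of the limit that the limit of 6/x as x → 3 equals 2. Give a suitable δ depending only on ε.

δ = min(3/2, (3/4)ε)

Let ε > 0. We seek δ > 0 such that 0 < |x − 3| < δ implies |6/x − 2| < ε.
|6/x − 2| = 6·|3 − x|/(3·|x|) = 6|x − 3|/(3|x|).
Restrict δ ≤ 3/2. Then |x − 3| < 3/2 gives |x| > 3/2, so 3|x| > 9/2.
Then |6/x − 2| < 6|x − 3|/(9/2), which is < ε when |x − 3| < (3/4)ε.
Take δ = min(3/2, (3/4)ε). Then 0 < |x − 3| < δ gives both |x − 3| < 3/2 and |x − 3| < (3/4)ε, so |6/x − 2| < ε.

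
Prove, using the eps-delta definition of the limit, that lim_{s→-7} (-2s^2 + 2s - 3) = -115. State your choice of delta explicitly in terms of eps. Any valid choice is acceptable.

delta = min(1, eps/32)

Let eps > 0 be given. We want delta > 0 such that 0 < |s + 7| < delta implies |(-2s^2 + 2s - 3) + 115| < eps.
(-2s^2 + 2s - 3) + 115 = -2s^2 + 2s + 112 = (s + 7)(-2s + 16).
So |(-2s^2 + 2s - 3) + 115| = |s + 7|·|-2s + 16|.
Require delta ≤ 1. Then |s + 7| < 1 gives |s| < 8, and by the triangle inequality |-2s + 16| ≤ 2·8 + 16 = 32.
Hence |(-2s^2 + 2s - 3) + 115| ≤ 32|s + 7| < eps provided |s + 7| < eps/32.
Take delta = min(1, eps/32). Then 0 < |s + 7| < delta gives both |s + 7| < 1 and |s + 7| < eps/32, so |(-2s^2 + 2s - 3) + 115| < eps.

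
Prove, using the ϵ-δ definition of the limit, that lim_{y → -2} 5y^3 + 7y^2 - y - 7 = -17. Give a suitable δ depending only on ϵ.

Suppose ϵ > 0. We want δ > 0 such that 0 < |y + 2| < δ implies |(5y^3 + 7y^2 - y - 7) + 17| < ϵ.
(5y^3 + 7y^2 - y - 7) + 17 = 5y^3 + 7y^2 - y + 10 = (y + 2)(5y^2 - 3y + 5).
So |(5y^3 + 7y^2 - y - 7) + 17| = |y + 2|·|5y^2 - 3y + 5|.
Assume first that |y + 2| < 2, so |y| < 4. Then |5y^2 - 3y + 5| ≤ 5·4^2 + 3·4 + 5 = 97.
Hence |(5y^3 + 7y^2 - y - 7) + 17| ≤ 97|y + 2| < ϵ provided |y + 2| < ϵ/97.
Take δ = min(2, ϵ/97). Then 0 < |y + 2| < δ gives both |y + 2| < 2 and |y + 2| < ϵ/97, so |(5y^3 + 7y^2 - y - 7) + 17| < ϵ.

δ = min(2, ϵ/97)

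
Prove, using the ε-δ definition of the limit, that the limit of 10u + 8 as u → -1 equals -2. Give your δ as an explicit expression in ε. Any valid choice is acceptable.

δ = ε/10

Suppose ε > 0. We need δ > 0 so that 0 < |u + 1| < δ implies |(10u + 8) + 2| < ε.
Since (10u + 8) + 2 = 10(u + 1), we have |(10u + 8) + 2| = 10|u + 1|.
Thus it suffices that |u + 1| < ε/10.
Take δ = ε/10. If 0 < |u + 1| < δ then |(10u + 8) + 2| = 10|u + 1| < 10·(ε/10) = ε.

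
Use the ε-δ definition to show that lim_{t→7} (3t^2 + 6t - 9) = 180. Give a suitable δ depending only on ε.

δ = min(1, ε/51)

Suppose ε > 0. We want δ > 0 such that 0 < |t − 7| < δ implies |(3t^2 + 6t - 9) − 180| < ε.
(3t^2 + 6t - 9) − 180 = 3t^2 + 6t - 189 = (t − 7)(3t + 27).
So |(3t^2 + 6t - 9) − 180| = |t − 7|·|3t + 27|.
Assume first that |t − 7| < 1, so |t| < 8. Then |3t + 27| ≤ 3·8 + 27 = 51.
Hence |(3t^2 + 6t - 9) − 180| ≤ 51|t − 7| < ε provided |t − 7| < ε/51.
Choosing δ = min(1, ε/51) ensures both conditions, hence |(3t^2 + 6t - 9) − 180| < ε.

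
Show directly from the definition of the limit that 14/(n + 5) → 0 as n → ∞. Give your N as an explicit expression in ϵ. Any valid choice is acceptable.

N = 14/ϵ

Let ϵ > 0. For n ≥ 1, |14/(n + 5) − 0| = 14/(n + 5) ≤ 14/n.
We need 14/n < ϵ, i.e. n > 14/ϵ.
Take N = 14/ϵ. If n > N then |14/(n + 5)| ≤ 14/n < ϵ.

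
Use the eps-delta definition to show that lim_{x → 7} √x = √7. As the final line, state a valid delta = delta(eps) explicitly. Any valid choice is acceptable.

delta = min(7, √7·eps)

Let eps > 0. We want delta > 0 such that 0 < |x − 7| < delta implies |√x − √7| < eps.
Rationalise: √x − √7 = (x − 7)/(√x + √7), so |√x − √7| = |x − 7|/(√x + √7).
Restrict delta ≤ 7 so that |x − 7| < 7 forces x > 0, and then √x + √7 > √7.
Hence |√x − √7| < |x − 7|/√7, which is < eps once |x − 7| < √7·eps.
Take delta = min(7, √7·eps). If 0 < |x − 7| < delta then x > 0 and |√x − √7| < |x − 7|/√7 < eps.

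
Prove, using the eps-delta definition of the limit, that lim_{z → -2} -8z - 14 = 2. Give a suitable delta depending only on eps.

delta = eps/8

Let eps > 0. We need delta > 0 so that 0 < |z + 2| < delta implies |(-8z - 14) − 2| < eps.
Since (-8z - 14) − 2 = -8(z + 2), we have |(-8z - 14) − 2| = 8|z + 2|.
So 8|z + 2| < eps exactly when |z + 2| < eps/8.
Take delta = eps/8. If 0 < |z + 2| < delta then |(-8z - 14) − 2| = 8|z + 2| < 8·(eps/8) = eps.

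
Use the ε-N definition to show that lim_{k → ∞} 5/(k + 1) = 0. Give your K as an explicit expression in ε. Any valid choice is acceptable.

K = 5/ε

Let ε > 0. For k ≥ 1, |5/(k + 1) − 0| = 5/(k + 1) ≤ 5/k.
We need 5/k < ε, i.e. k > 5/ε.
Take K = 5/ε. If k > K then |5/(k + 1)| ≤ 5/k < ε.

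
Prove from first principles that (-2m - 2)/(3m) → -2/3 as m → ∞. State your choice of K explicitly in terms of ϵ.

Suppose ϵ > 0. For m ≥ 1, |(-2m - 2)/(3m) + 2/3| = |-6|/(3(3m)) = 6/(3(3m)).
Since 3m ≥ 3m for m ≥ 1, this is ≤ 6/(3·3m) = (2/3)/m.
So |(-2m - 2)/(3m) + 2/3| < ϵ whenever m > (2/3)/ϵ.
Take K = (2/3)/ϵ. If m > K then |(-2m - 2)/(3m) + 2/3| ≤ (2/3)/m < ϵ.

K = (2/3)/ϵ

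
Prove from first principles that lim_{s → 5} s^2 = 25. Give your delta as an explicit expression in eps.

delta = min(2, eps/12)

Let eps > 0 be given. We seek delta > 0 with 0 < |s − 5| < delta ⇒ |s^2 − 25| < eps.
Factor: s^2 − 25 = (s − 5)(s + 5), so |s^2 − 25| = |s − 5|·|s + 5|.
Restrict delta ≤ 2. Then |s − 5| < 2 gives |s| < 7, so by the triangle inequality |s + 5| ≤ 7 + 5 = 12.
Hence |s^2 − 25| ≤ 12|s − 5|, which is < eps once |s − 5| < eps/12.
Take delta = min(2, eps/12). If 0 < |s − 5| < delta then both bounds hold and |s^2 − 25| ≤ 12|s − 5| < 12·(eps/12) = eps.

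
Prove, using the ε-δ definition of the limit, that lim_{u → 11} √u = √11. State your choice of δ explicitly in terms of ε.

δ = min(11, √11·ε)

Let ε > 0. We want δ > 0 such that 0 < |u − 11| < δ implies |√u − √11| < ε.
Rationalise: √u − √11 = (u − 11)/(√u + √11), so |√u − √11| = |u − 11|/(√u + √11).
Restrict δ ≤ 11 so that |u − 11| < 11 forces u > 0, and then √u + √11 > √11.
Hence |√u − √11| < |u − 11|/√11, which is < ε once |u − 11| < √11·ε.
Take δ = min(11, √11·ε). If 0 < |u − 11| < δ then u > 0 and |√u − √11| < |u − 11|/√11 < ε.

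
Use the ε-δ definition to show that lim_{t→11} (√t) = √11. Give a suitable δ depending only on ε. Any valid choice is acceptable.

Let ε > 0 be given. We want δ > 0 such that 0 < |t − 11| < δ implies |√t − √11| < ε.
Multiplying by the conjugate, |√t − √11| = |t − 11|/(√t + √11).
Restrict δ ≤ 11 so that |t − 11| < 11 forces t > 0, and then √t + √11 > √11.
Hence |√t − √11| < |t − 11|/√11, which is < ε once |t − 11| < √11·ε.
Take δ = min(11, √11·ε). If 0 < |t − 11| < δ then t > 0 and |√t − √11| < |t − 11|/√11 < ε.

δ = min(11, √11·ε)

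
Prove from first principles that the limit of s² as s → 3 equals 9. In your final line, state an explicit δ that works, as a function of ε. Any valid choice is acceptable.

Let ε > 0. We seek δ > 0 with 0 < |s − 3| < δ ⇒ |s² − 9| < ε.
Factor: s² − 9 = (s − 3)(s + 3), so |s² − 9| = |s − 3|·|s + 3|.
Restrict δ ≤ 1. Then |s − 3| < 1 gives |s| < 4, so by the triangle inequality |s + 3| ≤ 4 + 3 = 7.
Hence |s² − 9| ≤ 7|s − 3|, which is < ε once |s − 3| < ε/7.
Take δ = min(1, ε/7). If 0 < |s − 3| < δ then both bounds hold and |s² − 9| ≤ 7|s − 3| < 7·(ε/7) = ε.

δ = min(1, ε/7)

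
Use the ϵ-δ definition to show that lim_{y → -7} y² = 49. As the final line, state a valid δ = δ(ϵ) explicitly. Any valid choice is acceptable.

Let ϵ > 0 be given. We seek δ > 0 with 0 < |y + 7| < δ ⇒ |y² − 49| < ϵ.
Factor: y² − 49 = (y + 7)(y - 7), so |y² − 49| = |y + 7|·|y - 7|.
Restrict δ ≤ 1. Then |y + 7| < 1 gives |y| < 8, so by the triangle inequality |y - 7| ≤ 8 + 7 = 15.
Hence |y² − 49| ≤ 15|y + 7|, which is < ϵ once |y + 7| < ϵ/15.
Take δ = min(1, ϵ/15). If 0 < |y + 7| < δ then both bounds hold and |y² − 49| ≤ 15|y + 7| < 15·(ϵ/15) = ϵ.

δ = min(1, ϵ/15)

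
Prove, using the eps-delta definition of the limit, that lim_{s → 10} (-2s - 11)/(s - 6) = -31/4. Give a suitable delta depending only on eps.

delta = min(2, (8/23)eps)

Suppose eps > 0. We want delta > 0 with 0 < |s − 10| < delta ⇒ |(-2s - 11)/(s - 6) + 31/4| < eps.
Combining over a common denominator, (-2s - 11)/(s - 6) + 31/4 = [(-2s - 11)·4 − (-31)·(s - 6)] / [4·(s - 6)] = 23(s − 10) / (4(s - 6)).
So |(-2s - 11)/(s - 6) + 31/4| = 23|s − 10| / (4·|s − 6|).
Restrict delta ≤ 2. Then |s − 10| < 2 gives |s − 6| = |(s − 10) + 4| ≥ 4 − 2 = 2.
Hence |(-2s - 11)/(s - 6) + 31/4| < 23|s − 10|/(4·2) = (23/8)|s − 10|, which is < eps once |s − 10| < (8/23)eps.
Take delta = min(2, (8/23)eps). Then 0 < |s − 10| < delta forces both bounds, so |(-2s - 11)/(s - 6) + 31/4| < eps.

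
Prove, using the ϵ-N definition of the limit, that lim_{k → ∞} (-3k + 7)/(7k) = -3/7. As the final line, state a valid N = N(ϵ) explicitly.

Let ϵ > 0. For k ≥ 1, |(-3k + 7)/(7k) + 3/7| = |49|/(7(7k)) = 49/(7(7k)).
Since 7k ≥ 7k for k ≥ 1, this is ≤ 49/(7·7k) = 1/k.
So |(-3k + 7)/(7k) + 3/7| < ϵ whenever k > 1/ϵ.
Take N = 1/ϵ. If k > N then |(-3k + 7)/(7k) + 3/7| ≤ 1/k < ϵ.

N = 1/ϵ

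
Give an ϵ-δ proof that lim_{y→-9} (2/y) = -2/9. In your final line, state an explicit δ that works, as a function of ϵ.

δ = min(9/2, (81/4)ϵ)

Let ϵ > 0 be given. We seek δ > 0 such that 0 < |y + 9| < δ implies |2/y + 2/9| < ϵ.
|2/y + 2/9| = 2·|-9 − y|/(9·|y|) = 2|y + 9|/(9|y|).
Restrict δ ≤ 9/2. Then |y + 9| < 9/2 gives |y| > 9/2, so 9|y| > 81/2.
Then |2/y + 2/9| < 2|y + 9|/(81/2), which is < ϵ when |y + 9| < (81/4)ϵ.
Take δ = min(9/2, (81/4)ϵ). Then 0 < |y + 9| < δ gives both |y + 9| < 9/2 and |y + 9| < (81/4)ϵ, so |2/y + 2/9| < ϵ.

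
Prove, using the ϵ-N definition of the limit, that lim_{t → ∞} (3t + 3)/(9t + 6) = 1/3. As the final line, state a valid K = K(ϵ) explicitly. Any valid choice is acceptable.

K = (1/9)/ϵ

Fix ϵ > 0. We seek K > 0 such that t > K implies |(3t + 3)/(9t + 6) − (1/3)| < ϵ.
(3t + 3)/(9t + 6) − (1/3) = (9(3t + 3) − 3(9t + 6)) / (9(9t + 6)) = 9/(9(9t + 6)).
For t > 0 we have 9t + 6 > 9t, so |(3t + 3)/(9t + 6) − (1/3)| = 9/(9(9t + 6)) < 9/(9·9t) = (1/9)/t.
Thus |(3t + 3)/(9t + 6) − (1/3)| < ϵ whenever t > (1/9)/ϵ.
Take K = (1/9)/ϵ. If t > K then |(3t + 3)/(9t + 6) − (1/3)| < (1/9)/t < ϵ.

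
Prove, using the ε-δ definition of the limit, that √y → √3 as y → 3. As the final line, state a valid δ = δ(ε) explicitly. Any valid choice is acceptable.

δ = min(3, √3·ε)

Suppose ε > 0. We want δ > 0 such that 0 < |y − 3| < δ implies |√y − √3| < ε.
Multiplying by the conjugate, |√y − √3| = |y − 3|/(√y + √3).
Restrict δ ≤ 3 so that |y − 3| < 3 forces y > 0, and then √y + √3 > √3.
Hence |√y − √3| < |y − 3|/√3, which is < ε once |y − 3| < √3·ε.
Take δ = min(3, √3·ε). If 0 < |y − 3| < δ then y > 0 and |√y − √3| < |y − 3|/√3 < ε.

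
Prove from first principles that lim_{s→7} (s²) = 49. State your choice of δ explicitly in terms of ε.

Let ε > 0 be given. We seek δ > 0 with 0 < |s − 7| < δ ⇒ |s² − 49| < ε.
Factor: s² − 49 = (s − 7)(s + 7), so |s² − 49| = |s − 7|·|s + 7|.
Restrict δ ≤ 1. Then |s − 7| < 1 gives |s| < 8, so by the triangle inequality |s + 7| ≤ 8 + 7 = 15.
Hence |s² − 49| ≤ 15|s − 7|, which is < ε once |s − 7| < ε/15.
Take δ = min(1, ε/15). If 0 < |s − 7| < δ then both bounds hold and |s² − 49| ≤ 15|s − 7| < 15·(ε/15) = ε.

δ = min(1, ε/15)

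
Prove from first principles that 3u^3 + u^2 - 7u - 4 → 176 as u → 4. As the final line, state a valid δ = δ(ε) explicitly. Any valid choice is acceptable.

Let ε > 0. We want δ > 0 such that 0 < |u − 4| < δ implies |(3u^3 + u^2 - 7u - 4) − 176| < ε.
(3u^3 + u^2 - 7u - 4) − 176 = 3u^3 + u^2 - 7u - 180 = (u − 4)(3u^2 + 13u + 45).
So |(3u^3 + u^2 - 7u - 4) − 176| = |u − 4|·|3u^2 + 13u + 45|.
Require δ ≤ 2. Then |u − 4| < 2 gives |u| < 6, and by the triangle inequality |3u^2 + 13u + 45| ≤ 3·6^2 + 13·6 + 45 = 231.
Hence |(3u^3 + u^2 - 7u - 4) − 176| ≤ 231|u − 4| < ε provided |u − 4| < ε/231.
Take δ = min(2, ε/231). Then 0 < |u − 4| < δ gives both |u − 4| < 2 and |u − 4| < ε/231, so |(3u^3 + u^2 - 7u - 4) − 176| < ε.

δ = min(2, ε/231)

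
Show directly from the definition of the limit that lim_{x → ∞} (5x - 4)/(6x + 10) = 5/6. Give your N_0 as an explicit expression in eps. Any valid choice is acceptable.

Let eps > 0 be given. We seek N_0 > 0 such that x > N_0 implies |(5x - 4)/(6x + 10) − (5/6)| < eps.
(5x - 4)/(6x + 10) − (5/6) = (6(5x - 4) − 5(6x + 10)) / (6(6x + 10)) = -74/(6(6x + 10)).
For x > 0 we have 6x + 10 > 6x, so |(5x - 4)/(6x + 10) − (5/6)| = 74/(6(6x + 10)) < 74/(6·6x) = (37/18)/x.
Thus |(5x - 4)/(6x + 10) − (5/6)| < eps whenever x > (37/18)/eps.
Take N_0 = (37/18)/eps. If x > N_0 then |(5x - 4)/(6x + 10) − (5/6)| < (37/18)/x < eps.

N_0 = (37/18)/eps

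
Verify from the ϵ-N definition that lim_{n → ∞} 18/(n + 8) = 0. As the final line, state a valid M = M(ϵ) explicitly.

Let ϵ > 0. For n ≥ 1, |18/(n + 8) − 0| = 18/(n + 8) ≤ 18/n.
We need 18/n < ϵ, i.e. n > 18/ϵ.
Take M = 18/ϵ. If n > M then |18/(n + 8)| ≤ 18/n < ϵ.

M = 18/ϵ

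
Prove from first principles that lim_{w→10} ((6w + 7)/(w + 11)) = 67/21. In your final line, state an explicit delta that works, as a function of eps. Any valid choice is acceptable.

delta = min(21/2, (441/118)eps)

Let eps > 0. We want delta > 0 with 0 < |w − 10| < delta ⇒ |(6w + 7)/(w + 11) − (67/21)| < eps.
Combining over a common denominator, (6w + 7)/(w + 11) − (67/21) = [(6w + 7)·21 − 67·(w + 11)] / [21·(w + 11)] = 59(w − 10) / (21(w + 11)).
So |(6w + 7)/(w + 11) − (67/21)| = 59|w − 10| / (21·|w + 11|).
Require delta ≤ 21/2, so |w + 11| ≥ |21| − |w − 10| > 21 − 21/2 = 21/2.
Hence |(6w + 7)/(w + 11) − (67/21)| < 59|w − 10|/(21·(21/2)) = (118/441)|w − 10|, which is < eps once |w − 10| < (441/118)eps.
Take delta = min(21/2, (441/118)eps). Then 0 < |w − 10| < delta forces both bounds, so |(6w + 7)/(w + 11) − (67/21)| < eps.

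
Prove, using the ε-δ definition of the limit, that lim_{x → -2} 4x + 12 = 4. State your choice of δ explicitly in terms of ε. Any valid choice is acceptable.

Let ε > 0 be given. We need δ > 0 so that 0 < |x + 2| < δ implies |(4x + 12) − 4| < ε.
Since (4x + 12) − 4 = 4(x + 2), we have |(4x + 12) − 4| = 4|x + 2|.
Thus it suffices that |x + 2| < ε/4.
Take δ = ε/4. If 0 < |x + 2| < δ then |(4x + 12) − 4| = 4|x + 2| < 4·(ε/4) = ε.

δ = ε/4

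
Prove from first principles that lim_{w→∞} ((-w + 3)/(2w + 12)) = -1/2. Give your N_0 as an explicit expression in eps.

N_0 = (9/2)/eps

Let eps > 0. We seek N_0 > 0 such that w > N_0 implies |(-w + 3)/(2w + 12) + 1/2| < eps.
(-w + 3)/(2w + 12) + 1/2 = (2(-w + 3) − (-1)(2w + 12)) / (2(2w + 12)) = 18/(2(2w + 12)).
For w > 0 we have 2w + 12 > 2w, so |(-w + 3)/(2w + 12) + 1/2| = 18/(2(2w + 12)) < 18/(2·2w) = (9/2)/w.
Thus |(-w + 3)/(2w + 12) + 1/2| < eps whenever w > (9/2)/eps.
Take N_0 = (9/2)/eps. If w > N_0 then |(-w + 3)/(2w + 12) + 1/2| < (9/2)/w < eps.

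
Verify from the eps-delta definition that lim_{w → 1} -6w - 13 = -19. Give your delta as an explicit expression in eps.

delta = eps/6

Suppose eps > 0. We need delta > 0 so that 0 < |w − 1| < delta implies |(-6w - 13) + 19| < eps.
|(-6w - 13) + 19| = |-6w + 6| = 6|w − 1|.
Thus it suffices that |w − 1| < eps/6.
Take delta = eps/6. If 0 < |w − 1| < delta then |(-6w - 13) + 19| = 6|w − 1| < 6·(eps/6) = eps.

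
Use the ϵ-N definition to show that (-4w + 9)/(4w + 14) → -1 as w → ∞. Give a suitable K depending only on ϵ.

Fix ϵ > 0. We seek K > 0 such that w > K implies |(-4w + 9)/(4w + 14) + 1| < ϵ.
(-4w + 9)/(4w + 14) + 1 = (4(-4w + 9) − (-4)(4w + 14)) / (4(4w + 14)) = 92/(4(4w + 14)).
For w > 0 we have 4w + 14 > 4w, so |(-4w + 9)/(4w + 14) + 1| = 92/(4(4w + 14)) < 92/(4·4w) = (23/4)/w.
Thus |(-4w + 9)/(4w + 14) + 1| < ϵ whenever w > (23/4)/ϵ.
Take K = (23/4)/ϵ. If w > K then |(-4w + 9)/(4w + 14) + 1| < (23/4)/w < ϵ.

K = (23/4)/ϵ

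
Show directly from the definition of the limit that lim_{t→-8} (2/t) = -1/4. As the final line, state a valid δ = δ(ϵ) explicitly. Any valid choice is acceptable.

Fix ϵ > 0. We seek δ > 0 such that 0 < |t + 8| < δ implies |2/t + 1/4| < ϵ.
|2/t + 1/4| = 2·|-8 − t|/(8·|t|) = 2|t + 8|/(8|t|).
Require δ ≤ 4 so that |t| > 8 − 4 = 4, hence 8|t| > 32.
Then |2/t + 1/4| < 2|t + 8|/32, which is < ϵ when |t + 8| < 16ϵ.
Take δ = min(4, 16ϵ). Then 0 < |t + 8| < δ gives both |t + 8| < 4 and |t + 8| < 16ϵ, so |2/t + 1/4| < ϵ.

δ = min(4, 16ϵ)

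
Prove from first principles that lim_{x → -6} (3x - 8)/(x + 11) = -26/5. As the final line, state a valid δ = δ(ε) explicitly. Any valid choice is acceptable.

δ = min(5/2, (25/82)ε)

Fix ε > 0. We want δ > 0 with 0 < |x + 6| < δ ⇒ |(3x - 8)/(x + 11) + 26/5| < ε.
Combining over a common denominator, (3x - 8)/(x + 11) + 26/5 = [(3x - 8)·5 − (-26)·(x + 11)] / [5·(x + 11)] = 41(x + 6) / (5(x + 11)).
So |(3x - 8)/(x + 11) + 26/5| = 41|x + 6| / (5·|x + 11|).
Require δ ≤ 5/2, so |x + 11| ≥ |5| − |x + 6| > 5 − 5/2 = 5/2.
Hence |(3x - 8)/(x + 11) + 26/5| < 41|x + 6|/(5·(5/2)) = (82/25)|x + 6|, which is < ε once |x + 6| < (25/82)ε.
Take δ = min(5/2, (25/82)ε). Then 0 < |x + 6| < δ forces both bounds, so |(3x - 8)/(x + 11) + 26/5| < ε.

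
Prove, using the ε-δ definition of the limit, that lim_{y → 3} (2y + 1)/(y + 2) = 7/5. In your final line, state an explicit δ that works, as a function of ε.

Let ε > 0. We want δ > 0 with 0 < |y − 3| < δ ⇒ |(2y + 1)/(y + 2) − (7/5)| < ε.
Combining over a common denominator, (2y + 1)/(y + 2) − (7/5) = [(2y + 1)·5 − 7·(y + 2)] / [5·(y + 2)] = 3(y − 3) / (5(y + 2)).
So |(2y + 1)/(y + 2) − (7/5)| = 3|y − 3| / (5·|y + 2|).
Restrict δ ≤ 5/2. Then |y − 3| < 5/2 gives |y + 2| = |(y − 3) + 5| ≥ 5 − 5/2 = 5/2.
Hence |(2y + 1)/(y + 2) − (7/5)| < 3|y − 3|/(5·(5/2)) = (6/25)|y − 3|, which is < ε once |y − 3| < (25/6)ε.
Take δ = min(5/2, (25/6)ε). Then 0 < |y − 3| < δ forces both bounds, so |(2y + 1)/(y + 2) − (7/5)| < ε.

δ = min(5/2, (25/6)ε)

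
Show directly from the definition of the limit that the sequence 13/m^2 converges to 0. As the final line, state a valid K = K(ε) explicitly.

K = (13/ε)^{1/2}

Let ε > 0 be given. For m ≥ 1, |13/m^2 − 0| = 13/m^2.
13/m^2 < ε ⇔ m^2 > 13/ε ⇔ m > (13/ε)^{1/2}.
Take K = (13/ε)^{1/2}. Then m > K implies 13/m^2 < ε.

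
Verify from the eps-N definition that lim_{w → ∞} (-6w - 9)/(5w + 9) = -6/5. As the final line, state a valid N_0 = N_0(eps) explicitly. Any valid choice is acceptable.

Fix eps > 0. We seek N_0 > 0 such that w > N_0 implies |(-6w - 9)/(5w + 9) + 6/5| < eps.
(-6w - 9)/(5w + 9) + 6/5 = (5(-6w - 9) − (-6)(5w + 9)) / (5(5w + 9)) = 9/(5(5w + 9)).
For w > 0 we have 5w + 9 > 5w, so |(-6w - 9)/(5w + 9) + 6/5| = 9/(5(5w + 9)) < 9/(5·5w) = (9/25)/w.
Thus |(-6w - 9)/(5w + 9) + 6/5| < eps whenever w > (9/25)/eps.
Take N_0 = (9/25)/eps. If w > N_0 then |(-6w - 9)/(5w + 9) + 6/5| < (9/25)/w < eps.

N_0 = (9/25)/eps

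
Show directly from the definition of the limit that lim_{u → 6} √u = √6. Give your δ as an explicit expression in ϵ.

Suppose ϵ > 0. We want δ > 0 such that 0 < |u − 6| < δ implies |√u − √6| < ϵ.
Rationalise: √u − √6 = (u − 6)/(√u + √6), so |√u − √6| = |u − 6|/(√u + √6).
Restrict δ ≤ 6 so that |u − 6| < 6 forces u > 0, and then √u + √6 > √6.
Hence |√u − √6| < |u − 6|/√6, which is < ϵ once |u − 6| < √6·ϵ.
Take δ = min(6, √6·ϵ). If 0 < |u − 6| < δ then u > 0 and |√u − √6| < |u − 6|/√6 < ϵ.

δ = min(6, √6·ϵ)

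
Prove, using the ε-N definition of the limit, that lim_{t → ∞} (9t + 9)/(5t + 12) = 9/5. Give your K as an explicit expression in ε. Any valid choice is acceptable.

K = (63/25)/ε

Let ε > 0 be given. We seek K > 0 such that t > K implies |(9t + 9)/(5t + 12) − (9/5)| < ε.
(9t + 9)/(5t + 12) − (9/5) = (5(9t + 9) − 9(5t + 12)) / (5(5t + 12)) = -63/(5(5t + 12)).
For t > 0 we have 5t + 12 > 5t, so |(9t + 9)/(5t + 12) − (9/5)| = 63/(5(5t + 12)) < 63/(5·5t) = (63/25)/t.
Thus |(9t + 9)/(5t + 12) − (9/5)| < ε whenever t > (63/25)/ε.
Take K = (63/25)/ε. If t > K then |(9t + 9)/(5t + 12) − (9/5)| < (63/25)/t < ε.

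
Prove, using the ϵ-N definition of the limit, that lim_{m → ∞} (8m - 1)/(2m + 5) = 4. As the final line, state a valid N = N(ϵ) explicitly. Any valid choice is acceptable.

Suppose ϵ > 0. For m ≥ 1, |(8m - 1)/(2m + 5) − 4| = |-42|/(2(2m + 5)) = 42/(2(2m + 5)).
Since 2m + 5 ≥ 2m for m ≥ 1, this is ≤ 42/(2·2m) = (21/2)/m.
So |(8m - 1)/(2m + 5) − 4| < ϵ whenever m > (21/2)/ϵ.
Take N = (21/2)/ϵ. If m > N then |(8m - 1)/(2m + 5) − 4| ≤ (21/2)/m < ϵ.

N = (21/2)/ϵ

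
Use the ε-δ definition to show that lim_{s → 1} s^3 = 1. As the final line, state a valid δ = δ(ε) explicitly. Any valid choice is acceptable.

δ = min(1, ε/7)

Fix ε > 0. We seek δ > 0 with 0 < |s − 1| < δ ⇒ |s^3 − 1| < ε.
Factor: s^3 − 1 = (s − 1)(s^2 + s + 1), so |s^3 − 1| = |s − 1|·|s^2 + s + 1|.
Restrict δ ≤ 1. Then |s − 1| < 1 gives |s| < 2, so by the triangle inequality |s^2 + s + 1| ≤ 2^2 + 2 + 1 = 7.
Hence |s^3 − 1| ≤ 7|s − 1|, which is < ε once |s − 1| < ε/7.
Take δ = min(1, ε/7). If 0 < |s − 1| < δ then both bounds hold and |s^3 − 1| ≤ 7|s − 1| < 7·(ε/7) = ε.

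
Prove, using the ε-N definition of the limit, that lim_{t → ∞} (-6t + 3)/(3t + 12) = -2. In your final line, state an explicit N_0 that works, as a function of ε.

Let ε > 0. We seek N_0 > 0 such that t > N_0 implies |(-6t + 3)/(3t + 12) + 2| < ε.
(-6t + 3)/(3t + 12) + 2 = (3(-6t + 3) − (-6)(3t + 12)) / (3(3t + 12)) = 81/(3(3t + 12)).
For t > 0 we have 3t + 12 > 3t, so |(-6t + 3)/(3t + 12) + 2| = 81/(3(3t + 12)) < 81/(3·3t) = 9/t.
Thus |(-6t + 3)/(3t + 12) + 2| < ε whenever t > 9/ε.
Take N_0 = 9/ε. If t > N_0 then |(-6t + 3)/(3t + 12) + 2| < 9/t < ε.

N_0 = 9/ε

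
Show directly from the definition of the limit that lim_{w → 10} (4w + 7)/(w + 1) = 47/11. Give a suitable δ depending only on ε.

Let ε > 0. We want δ > 0 with 0 < |w − 10| < δ ⇒ |(4w + 7)/(w + 1) − (47/11)| < ε.
Combining over a common denominator, (4w + 7)/(w + 1) − (47/11) = [(4w + 7)·11 − 47·(w + 1)] / [11·(w + 1)] = -3(w − 10) / (11(w + 1)).
So |(4w + 7)/(w + 1) − (47/11)| = 3|w − 10| / (11·|w + 1|).
Restrict δ ≤ 11/2. Then |w − 10| < 11/2 gives |w + 1| = |(w − 10) + 11| ≥ 11 − 11/2 = 11/2.
Hence |(4w + 7)/(w + 1) − (47/11)| < 3|w − 10|/(11·(11/2)) = (6/121)|w − 10|, which is < ε once |w − 10| < (121/6)ε.
Take δ = min(11/2, (121/6)ε). Then 0 < |w − 10| < δ forces both bounds, so |(4w + 7)/(w + 1) − (47/11)| < ε.

δ = min(11/2, (121/6)ε)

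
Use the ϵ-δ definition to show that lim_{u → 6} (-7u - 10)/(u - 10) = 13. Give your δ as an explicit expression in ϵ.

Fix ϵ > 0. We want δ > 0 with 0 < |u − 6| < δ ⇒ |(-7u - 10)/(u - 10) − 13| < ϵ.
Combining over a common denominator, (-7u - 10)/(u - 10) − 13 = [(-7u - 10)·(-4) − (-52)·(u - 10)] / [(-4)·(u - 10)] = 80(u − 6) / ((-4)(u - 10)).
So |(-7u - 10)/(u - 10) − 13| = 80|u − 6| / (4·|u − 10|).
Require δ ≤ 2, so |u − 10| ≥ |-4| − |u − 6| > 4 − 2 = 2.
Hence |(-7u - 10)/(u - 10) − 13| < 80|u − 6|/(4·2) = 10|u − 6|, which is < ϵ once |u − 6| < (1/10)ϵ.
Take δ = min(2, (1/10)ϵ). Then 0 < |u − 6| < δ forces both bounds, so |(-7u - 10)/(u - 10) − 13| < ϵ.

δ = min(2, (1/10)ϵ)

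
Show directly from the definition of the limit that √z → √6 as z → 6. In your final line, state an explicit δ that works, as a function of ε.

Suppose ε > 0. We want δ > 0 such that 0 < |z − 6| < δ implies |√z − √6| < ε.
Rationalise: √z − √6 = (z − 6)/(√z + √6), so |√z − √6| = |z − 6|/(√z + √6).
Restrict δ ≤ 6 so that |z − 6| < 6 forces z > 0, and then √z + √6 > √6.
Hence |√z − √6| < |z − 6|/√6, which is < ε once |z − 6| < √6·ε.
Take δ = min(6, √6·ε). If 0 < |z − 6| < δ then z > 0 and |√z − √6| < |z − 6|/√6 < ε.

δ = min(6, √6·ε)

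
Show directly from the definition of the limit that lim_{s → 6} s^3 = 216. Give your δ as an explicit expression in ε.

δ = min(1, ε/127)

Let ε > 0. We seek δ > 0 with 0 < |s − 6| < δ ⇒ |s^3 − 216| < ε.
Factor: s^3 − 216 = (s − 6)(s^2 + 6s + 36), so |s^3 − 216| = |s − 6|·|s^2 + 6s + 36|.
Impose δ ≤ 1 so that |s| < 7; then |s^2 + 6s + 36| ≤ 127.
Hence |s^3 − 216| ≤ 127|s − 6|, which is < ε once |s − 6| < ε/127.
Take δ = min(1, ε/127). If 0 < |s − 6| < δ then both bounds hold and |s^3 − 216| ≤ 127|s − 6| < 127·(ε/127) = ε.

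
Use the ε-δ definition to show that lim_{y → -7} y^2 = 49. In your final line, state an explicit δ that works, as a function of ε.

Suppose ε > 0. We seek δ > 0 with 0 < |y + 7| < δ ⇒ |y^2 − 49| < ε.
Factor: y^2 − 49 = (y + 7)(y - 7), so |y^2 − 49| = |y + 7|·|y - 7|.
Impose δ ≤ 1 so that |y| < 8; then |y - 7| ≤ 15.
Hence |y^2 − 49| ≤ 15|y + 7|, which is < ε once |y + 7| < ε/15.
Take δ = min(1, ε/15). If 0 < |y + 7| < δ then both bounds hold and |y^2 − 49| ≤ 15|y + 7| < 15·(ε/15) = ε.

δ = min(1, ε/15)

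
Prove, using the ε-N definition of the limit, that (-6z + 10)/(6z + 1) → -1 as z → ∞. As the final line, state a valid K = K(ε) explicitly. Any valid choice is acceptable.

K = (11/6)/ε

Let ε > 0 be given. We seek K > 0 such that z > K implies |(-6z + 10)/(6z + 1) + 1| < ε.
(-6z + 10)/(6z + 1) + 1 = (6(-6z + 10) − (-6)(6z + 1)) / (6(6z + 1)) = 66/(6(6z + 1)).
For z > 0 we have 6z + 1 > 6z, so |(-6z + 10)/(6z + 1) + 1| = 66/(6(6z + 1)) < 66/(6·6z) = (11/6)/z.
Thus |(-6z + 10)/(6z + 1) + 1| < ε whenever z > (11/6)/ε.
Take K = (11/6)/ε. If z > K then |(-6z + 10)/(6z + 1) + 1| < (11/6)/z < ε.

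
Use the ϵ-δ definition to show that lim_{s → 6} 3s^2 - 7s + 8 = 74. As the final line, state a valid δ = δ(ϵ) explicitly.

δ = min(2, ϵ/35)

Suppose ϵ > 0. We want δ > 0 such that 0 < |s − 6| < δ implies |(3s^2 - 7s + 8) − 74| < ϵ.
(3s^2 - 7s + 8) − 74 = 3s^2 - 7s - 66 = (s − 6)(3s + 11).
So |(3s^2 - 7s + 8) − 74| = |s − 6|·|3s + 11|.
Require δ ≤ 2. Then |s − 6| < 2 gives |s| < 8, and by the triangle inequality |3s + 11| ≤ 3·8 + 11 = 35.
Hence |(3s^2 - 7s + 8) − 74| ≤ 35|s − 6| < ϵ provided |s − 6| < ϵ/35.
Choosing δ = min(2, ϵ/35) ensures both conditions, hence |(3s^2 - 7s + 8) − 74| < ϵ.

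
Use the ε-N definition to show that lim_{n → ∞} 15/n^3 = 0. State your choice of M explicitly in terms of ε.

M = (15/ε)^{1/3}

Let ε > 0 be given. For n ≥ 1, |15/n^3 − 0| = 15/n^3.
15/n^3 < ε ⇔ n^3 > 15/ε ⇔ n > (15/ε)^{1/3}.
Take M = (15/ε)^{1/3}. Then n > M implies 15/n^3 < ε.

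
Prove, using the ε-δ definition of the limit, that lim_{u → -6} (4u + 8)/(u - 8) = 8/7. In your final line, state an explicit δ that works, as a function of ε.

Let ε > 0 be given. We want δ > 0 with 0 < |u + 6| < δ ⇒ |(4u + 8)/(u - 8) − (8/7)| < ε.
Combining over a common denominator, (4u + 8)/(u - 8) − (8/7) = [(4u + 8)·(-14) − (-16)·(u - 8)] / [(-14)·(u - 8)] = -40(u + 6) / ((-14)(u - 8)).
So |(4u + 8)/(u - 8) − (8/7)| = 40|u + 6| / (14·|u − 8|).
Require δ ≤ 7, so |u − 8| ≥ |-14| − |u + 6| > 14 − 7 = 7.
Hence |(4u + 8)/(u - 8) − (8/7)| < 40|u + 6|/(14·7) = (20/49)|u + 6|, which is < ε once |u + 6| < (49/20)ε.
Take δ = min(7, (49/20)ε). Then 0 < |u + 6| < δ forces both bounds, so |(4u + 8)/(u - 8) − (8/7)| < ε.

δ = min(7, (49/20)ε)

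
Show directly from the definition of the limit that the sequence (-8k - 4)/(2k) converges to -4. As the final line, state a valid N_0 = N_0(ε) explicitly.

N_0 = 2/ε

Let ε > 0. For k ≥ 1, |(-8k - 4)/(2k) + 4| = |-8|/(2(2k)) = 8/(2(2k)).
Since 2k ≥ 2k for k ≥ 1, this is ≤ 8/(2·2k) = 2/k.
So |(-8k - 4)/(2k) + 4| < ε whenever k > 2/ε.
Take N_0 = 2/ε. If k > N_0 then |(-8k - 4)/(2k) + 4| ≤ 2/k < ε.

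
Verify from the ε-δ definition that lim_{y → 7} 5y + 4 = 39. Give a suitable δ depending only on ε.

Let ε > 0 be given. We need δ > 0 so that 0 < |y − 7| < δ implies |(5y + 4) − 39| < ε.
|(5y + 4) − 39| = |5y - 35| = 5|y − 7|.
So 5|y − 7| < ε exactly when |y − 7| < ε/5.
Choosing δ = ε/5 gives |(5y + 4) − 39| = 5|y − 7| < ε whenever |y − 7| < δ.

δ = ε/5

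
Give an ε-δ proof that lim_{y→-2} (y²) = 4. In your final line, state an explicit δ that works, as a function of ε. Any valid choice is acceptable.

Let ε > 0 be given. We seek δ > 0 with 0 < |y + 2| < δ ⇒ |y² − 4| < ε.
Factor: y² − 4 = (y + 2)(y - 2), so |y² − 4| = |y + 2|·|y - 2|.
Restrict δ ≤ 1. Then |y + 2| < 1 gives |y| < 3, so by the triangle inequality |y - 2| ≤ 3 + 2 = 5.
Hence |y² − 4| ≤ 5|y + 2|, which is < ε once |y + 2| < ε/5.
Take δ = min(1, ε/5). If 0 < |y + 2| < δ then both bounds hold and |y² − 4| ≤ 5|y + 2| < 5·(ε/5) = ε.

δ = min(1, ε/5)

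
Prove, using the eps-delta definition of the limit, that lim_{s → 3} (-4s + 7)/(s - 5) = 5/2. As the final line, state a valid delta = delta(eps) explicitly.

delta = min(1, (2/13)eps)

Let eps > 0 be given. We want delta > 0 with 0 < |s − 3| < delta ⇒ |(-4s + 7)/(s - 5) − (5/2)| < eps.
Combining over a common denominator, (-4s + 7)/(s - 5) − (5/2) = [(-4s + 7)·(-2) − (-5)·(s - 5)] / [(-2)·(s - 5)] = 13(s − 3) / ((-2)(s - 5)).
So |(-4s + 7)/(s - 5) − (5/2)| = 13|s − 3| / (2·|s − 5|).
Restrict delta ≤ 1. Then |s − 3| < 1 gives |s − 5| = |(s − 3) + (-2)| ≥ 2 − 1 = 1.
Hence |(-4s + 7)/(s - 5) − (5/2)| < 13|s − 3|/(2·1) = (13/2)|s − 3|, which is < eps once |s − 3| < (2/13)eps.
Take delta = min(1, (2/13)eps). Then 0 < |s − 3| < delta forces both bounds, so |(-4s + 7)/(s - 5) − (5/2)| < eps.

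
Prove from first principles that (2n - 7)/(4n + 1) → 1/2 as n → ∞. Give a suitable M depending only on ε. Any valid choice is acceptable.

Let ε > 0. For n ≥ 1, |(2n - 7)/(4n + 1) − (1/2)| = |-30|/(4(4n + 1)) = 30/(4(4n + 1)).
Since 4n + 1 ≥ 4n for n ≥ 1, this is ≤ 30/(4·4n) = (15/8)/n.
So |(2n - 7)/(4n + 1) − (1/2)| < ε whenever n > (15/8)/ε.
Take M = (15/8)/ε. If n > M then |(2n - 7)/(4n + 1) − (1/2)| ≤ (15/8)/n < ε.

M = (15/8)/ε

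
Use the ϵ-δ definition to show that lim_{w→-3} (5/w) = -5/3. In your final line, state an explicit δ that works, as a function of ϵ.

Suppose ϵ > 0. We seek δ > 0 such that 0 < |w + 3| < δ implies |5/w + 5/3| < ϵ.
|5/w + 5/3| = 5·|-3 − w|/(3·|w|) = 5|w + 3|/(3|w|).
Require δ ≤ 3/2 so that |w| > 3 − 3/2 = 3/2, hence 3|w| > 9/2.
Then |5/w + 5/3| < 5|w + 3|/(9/2), which is < ϵ when |w + 3| < (9/10)ϵ.
Take δ = min(3/2, (9/10)ϵ). Then 0 < |w + 3| < δ gives both |w + 3| < 3/2 and |w + 3| < (9/10)ϵ, so |5/w + 5/3| < ϵ.

δ = min(3/2, (9/10)ϵ)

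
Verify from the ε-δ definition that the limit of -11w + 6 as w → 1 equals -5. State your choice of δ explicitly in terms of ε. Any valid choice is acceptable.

Let ε > 0. We need δ > 0 so that 0 < |w − 1| < δ implies |(-11w + 6) + 5| < ε.
Since (-11w + 6) + 5 = -11(w − 1), we have |(-11w + 6) + 5| = 11|w − 1|.
So 11|w − 1| < ε exactly when |w − 1| < ε/11.
Take δ = ε/11. If 0 < |w − 1| < δ then |(-11w + 6) + 5| = 11|w − 1| < 11·(ε/11) = ε.

δ = ε/11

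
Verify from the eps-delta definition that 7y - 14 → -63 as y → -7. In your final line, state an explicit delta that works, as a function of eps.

Suppose eps > 0. We need delta > 0 so that 0 < |y + 7| < delta implies |(7y - 14) + 63| < eps.
Since (7y - 14) + 63 = 7(y + 7), we have |(7y - 14) + 63| = 7|y + 7|.
So 7|y + 7| < eps exactly when |y + 7| < eps/7.
Take delta = eps/7. If 0 < |y + 7| < delta then |(7y - 14) + 63| = 7|y + 7| < 7·(eps/7) = eps.

delta = eps/7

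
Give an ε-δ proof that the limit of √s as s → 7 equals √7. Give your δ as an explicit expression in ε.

δ = min(7, √7·ε)

Let ε > 0 be given. We want δ > 0 such that 0 < |s − 7| < δ implies |√s − √7| < ε.
Multiplying by the conjugate, |√s − √7| = |s − 7|/(√s + √7).
Restrict δ ≤ 7 so that |s − 7| < 7 forces s > 0, and then √s + √7 > √7.
Hence |√s − √7| < |s − 7|/√7, which is < ε once |s − 7| < √7·ε.
Take δ = min(7, √7·ε). If 0 < |s − 7| < δ then s > 0 and |√s − √7| < |s − 7|/√7 < ε.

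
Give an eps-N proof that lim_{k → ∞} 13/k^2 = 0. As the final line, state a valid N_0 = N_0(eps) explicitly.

Let eps > 0. For k ≥ 1, |13/k^2 − 0| = 13/k^2.
13/k^2 < eps ⇔ k^2 > 13/eps ⇔ k > (13/eps)^{1/2}.
Take N_0 = (13/eps)^{1/2}. Then k > N_0 implies 13/k^2 < eps.

N_0 = (13/eps)^{1/2}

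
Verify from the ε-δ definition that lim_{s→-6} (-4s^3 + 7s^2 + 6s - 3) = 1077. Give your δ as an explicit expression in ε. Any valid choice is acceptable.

δ = min(2, ε/684)

Let ε > 0. We want δ > 0 such that 0 < |s + 6| < δ implies |(-4s^3 + 7s^2 + 6s - 3) − 1077| < ε.
(-4s^3 + 7s^2 + 6s - 3) − 1077 = -4s^3 + 7s^2 + 6s - 1080 = (s + 6)(-4s^2 + 31s - 180).
So |(-4s^3 + 7s^2 + 6s - 3) − 1077| = |s + 6|·|-4s^2 + 31s - 180|.
Require δ ≤ 2. Then |s + 6| < 2 gives |s| < 8, and by the triangle inequality |-4s^2 + 31s - 180| ≤ 4·8^2 + 31·8 + 180 = 684.
Hence |(-4s^3 + 7s^2 + 6s - 3) − 1077| ≤ 684|s + 6| < ε provided |s + 6| < ε/684.
Choosing δ = min(2, ε/684) ensures both conditions, hence |(-4s^3 + 7s^2 + 6s - 3) − 1077| < ε.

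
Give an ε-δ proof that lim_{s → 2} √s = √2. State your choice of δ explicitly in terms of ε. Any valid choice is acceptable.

Fix ε > 0. We want δ > 0 such that 0 < |s − 2| < δ implies |√s − √2| < ε.
Multiplying by the conjugate, |√s − √2| = |s − 2|/(√s + √2).
Restrict δ ≤ 2 so that |s − 2| < 2 forces s > 0, and then √s + √2 > √2.
Hence |√s − √2| < |s − 2|/√2, which is < ε once |s − 2| < √2·ε.
Take δ = min(2, √2·ε). If 0 < |s − 2| < δ then s > 0 and |√s − √2| < |s − 2|/√2 < ε.

δ = min(2, √2·ε)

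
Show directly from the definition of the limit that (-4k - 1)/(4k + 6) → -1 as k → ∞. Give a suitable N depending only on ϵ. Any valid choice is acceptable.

N = (5/4)/ϵ

Let ϵ > 0. For k ≥ 1, |(-4k - 1)/(4k + 6) + 1| = |20|/(4(4k + 6)) = 20/(4(4k + 6)).
Since 4k + 6 ≥ 4k for k ≥ 1, this is ≤ 20/(4·4k) = (5/4)/k.
So |(-4k - 1)/(4k + 6) + 1| < ϵ whenever k > (5/4)/ϵ.
Take N = (5/4)/ϵ. If k > N then |(-4k - 1)/(4k + 6) + 1| ≤ (5/4)/k < ϵ.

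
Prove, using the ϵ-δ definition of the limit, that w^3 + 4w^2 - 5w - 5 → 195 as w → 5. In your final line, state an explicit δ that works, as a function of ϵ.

δ = min(1, ϵ/130)

Let ϵ > 0 be given. We want δ > 0 such that 0 < |w − 5| < δ implies |(w^3 + 4w^2 - 5w - 5) − 195| < ϵ.
(w^3 + 4w^2 - 5w - 5) − 195 = w^3 + 4w^2 - 5w - 200 = (w − 5)(w^2 + 9w + 40).
So |(w^3 + 4w^2 - 5w - 5) − 195| = |w − 5|·|w^2 + 9w + 40|.
Assume first that |w − 5| < 1, so |w| < 6. Then |w^2 + 9w + 40| ≤ 6^2 + 9·6 + 40 = 130.
Hence |(w^3 + 4w^2 - 5w - 5) − 195| ≤ 130|w − 5| < ϵ provided |w − 5| < ϵ/130.
Choosing δ = min(1, ϵ/130) ensures both conditions, hence |(w^3 + 4w^2 - 5w - 5) − 195| < ϵ.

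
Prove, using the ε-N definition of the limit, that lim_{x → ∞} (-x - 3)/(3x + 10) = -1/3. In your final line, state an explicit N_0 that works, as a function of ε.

N_0 = (1/9)/ε

Let ε > 0 be given. We seek N_0 > 0 such that x > N_0 implies |(-x - 3)/(3x + 10) + 1/3| < ε.
(-x - 3)/(3x + 10) + 1/3 = (3(-x - 3) − (-1)(3x + 10)) / (3(3x + 10)) = 1/(3(3x + 10)).
For x > 0 we have 3x + 10 > 3x, so |(-x - 3)/(3x + 10) + 1/3| = 1/(3(3x + 10)) < 1/(3·3x) = (1/9)/x.
Thus |(-x - 3)/(3x + 10) + 1/3| < ε whenever x > (1/9)/ε.
Take N_0 = (1/9)/ε. If x > N_0 then |(-x - 3)/(3x + 10) + 1/3| < (1/9)/x < ε.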